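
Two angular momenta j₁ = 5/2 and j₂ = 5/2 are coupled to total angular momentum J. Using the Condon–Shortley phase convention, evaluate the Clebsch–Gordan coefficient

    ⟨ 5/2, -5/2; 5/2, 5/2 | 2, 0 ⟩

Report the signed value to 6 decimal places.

-0.545545

√[5·3!2!2!/8! · 0!5!5!0!2!2!] = √(1200/7)
  +(−1)^3/∏(3,0,2,2,0,0)! = -1/24  (running -1/24)
⟨..|..⟩ = √(1200/7)·(-1/24) = -0.545545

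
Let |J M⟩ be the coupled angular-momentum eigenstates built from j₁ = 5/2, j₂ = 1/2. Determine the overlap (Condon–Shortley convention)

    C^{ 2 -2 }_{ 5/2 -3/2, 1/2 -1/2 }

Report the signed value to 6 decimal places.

+0.408248

j₁+j₂−J=1  J+j₁−j₂=4  J−j₁+j₂=0  j₁+j₂+J+1=6
(j₁±m₁, j₂±m₂, J±M) = (1,4,0,1,0,4)
P² = 96
sum k=0..0:
  [0] +1/24 = 1/24
S = 1/24
C² = P²·S² = 1/6 ; C = +0.408248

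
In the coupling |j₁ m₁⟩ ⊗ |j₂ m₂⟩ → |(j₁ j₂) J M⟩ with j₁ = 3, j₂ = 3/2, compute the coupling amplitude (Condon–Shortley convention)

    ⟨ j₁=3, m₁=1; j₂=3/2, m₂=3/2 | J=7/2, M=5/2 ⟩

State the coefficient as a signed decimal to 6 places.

-0.690066

triangle: 1!×5!×2!/9! = 240/362880
(j±m)!: 4!×2!×3!×0!×6!×1! = 207360
prefactor² = (2J+1)×Δ×N² = 7680/7
  k=1: −1/(1!×0!×1!×2!×4!×0!) = -1/48
Σ = -1/48  ⇒  CG² = 7680/7×(-1/48)² = 10/21
CG = −√(10/21) = -0.690066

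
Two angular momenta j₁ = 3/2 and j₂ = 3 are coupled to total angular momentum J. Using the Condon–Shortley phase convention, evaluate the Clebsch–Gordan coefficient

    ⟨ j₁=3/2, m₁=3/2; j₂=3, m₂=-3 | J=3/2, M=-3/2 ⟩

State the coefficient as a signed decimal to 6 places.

triangle: 3!*0!*3!/7! = 36/5040
(j±m)!: 3!*0!*0!*6!*0!*3! = 25920
prefactor² = (2J+1)*Δ*N² = 5184/7
  k=0: +1/(0!*3!*0!*0!*0!*3!) = 1/36
Σ = 1/36  ⇒  CG² = 5184/7*1/36² = 4/7
CG = +√(4/7) = +0.755929

+√(4/7) ≈ +0.755929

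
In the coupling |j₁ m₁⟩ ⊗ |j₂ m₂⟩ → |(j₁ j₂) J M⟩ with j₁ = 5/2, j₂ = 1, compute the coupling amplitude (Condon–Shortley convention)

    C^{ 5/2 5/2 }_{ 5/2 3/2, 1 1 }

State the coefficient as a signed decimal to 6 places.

-0.534522

triangle: 1!*4!*1!/7! = 24/5040
(j±m)!: 4!*1!*2!*0!*5!*0! = 5760
prefactor² = (2J+1)*Δ*N² = 1152/7
  k=1: −1/(1!*0!*0!*1!*4!*0!) = -1/24
Σ = -1/24  ⇒  CG² = 1152/7*(-1/24)² = 2/7
CG = −√(2/7) = -0.534522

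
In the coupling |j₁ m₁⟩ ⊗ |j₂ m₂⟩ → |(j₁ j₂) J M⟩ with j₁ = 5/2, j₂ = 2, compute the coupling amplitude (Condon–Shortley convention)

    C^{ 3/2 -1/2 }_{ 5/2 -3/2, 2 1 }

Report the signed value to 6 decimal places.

+0.138013

√[4·3!2!1!/7! · 1!4!3!1!1!2!] = √(96/35)
  +(−1)^2/∏(2,1,2,1,0,0)! = 1/4  (running 1/4)
  +(−1)^3/∏(3,0,1,0,1,1)! = -1/6  (running 1/12)
⟨..|..⟩ = √(96/35)·(1/12) = +0.138013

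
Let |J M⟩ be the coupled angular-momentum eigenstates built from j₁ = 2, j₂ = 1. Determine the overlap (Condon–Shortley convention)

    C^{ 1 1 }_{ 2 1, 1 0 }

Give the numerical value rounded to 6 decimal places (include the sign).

√[3·2!2!0!/5! · 3!1!1!1!2!0!] = √(6/5)
  +(−1)^1/∏(1,1,0,0,2,0)! = -1/2  (running -1/2)
⟨..|..⟩ = √(6/5)·(-1/2) = -0.547723

−√(3/10) = -0.547723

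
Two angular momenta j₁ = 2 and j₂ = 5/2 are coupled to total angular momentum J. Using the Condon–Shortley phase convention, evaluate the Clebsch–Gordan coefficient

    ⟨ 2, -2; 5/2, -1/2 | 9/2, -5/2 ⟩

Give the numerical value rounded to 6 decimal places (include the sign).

triangle: 0!*4!*5!/10! = 2880/3628800
(j±m)!: 0!*4!*2!*3!*2!*7! = 2903040
prefactor² = (2J+1)*Δ*N² = 23040
  k=0: +1/(0!*0!*4!*2!*0!*3!) = 1/288
Σ = 1/288  ⇒  CG² = 23040*1/288² = 5/18
CG = +√(5/18) = +0.527046

+0.527046  (= +√(5/18))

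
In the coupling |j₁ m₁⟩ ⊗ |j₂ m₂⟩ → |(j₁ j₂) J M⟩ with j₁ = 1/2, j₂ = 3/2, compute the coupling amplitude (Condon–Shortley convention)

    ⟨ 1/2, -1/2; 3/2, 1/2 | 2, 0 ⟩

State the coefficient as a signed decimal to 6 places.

j₁+j₂−J=0  J+j₁−j₂=1  J−j₁+j₂=3  j₁+j₂+J+1=5
(j₁±m₁, j₂±m₂, J±M) = (0,1,2,1,2,2)
P² = 2
sum k=0..0:
  [0] +1/2 = 1/2
S = 1/2
C² = P²·S² = 1/2 ; C = +0.707107

+√(1/2) ≈ +0.707107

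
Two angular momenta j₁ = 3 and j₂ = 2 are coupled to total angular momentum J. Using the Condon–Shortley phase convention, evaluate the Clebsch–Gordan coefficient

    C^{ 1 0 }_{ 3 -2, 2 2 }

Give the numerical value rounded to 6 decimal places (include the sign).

j₁+j₂−J=4  J+j₁−j₂=2  J−j₁+j₂=0  j₁+j₂+J+1=7
(j₁±m₁, j₂±m₂, J±M) = (1,5,4,0,1,1)
P² = 576/7
sum k=4..4:
  [4] +1/24 = 1/24
S = 1/24
C² = P²·S² = 1/7 ; C = +0.377964

+0.377964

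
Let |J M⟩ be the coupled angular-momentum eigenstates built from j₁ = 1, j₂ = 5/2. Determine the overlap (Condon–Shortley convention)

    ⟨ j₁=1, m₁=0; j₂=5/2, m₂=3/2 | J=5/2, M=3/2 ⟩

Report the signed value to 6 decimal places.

−√(9/35) = -0.507093

√[6·1!1!4!/7! · 1!1!4!1!4!1!] = √(576/35)
  +(−1)^0/∏(0,1,1,4,0,0)! = 1/24  (running 1/24)
  +(−1)^1/∏(1,0,0,3,1,1)! = -1/6  (running -1/8)
⟨..|..⟩ = √(576/35)·(-1/8) = -0.507093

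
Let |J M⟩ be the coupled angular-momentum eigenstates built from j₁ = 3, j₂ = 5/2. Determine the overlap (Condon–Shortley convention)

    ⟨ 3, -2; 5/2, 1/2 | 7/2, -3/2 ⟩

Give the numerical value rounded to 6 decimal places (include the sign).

j₁+j₂−J=2  J+j₁−j₂=4  J−j₁+j₂=3  j₁+j₂+J+1=10
(j₁±m₁, j₂±m₂, J±M) = (1,5,3,2,2,5)
P² = 1536/7
sum k=1..2:
  [1] −1/48 = -1/48
  [2] +1/24 = 1/24
S = 1/48
C² = P²·S² = 2/21 ; C = +0.308607

+0.308607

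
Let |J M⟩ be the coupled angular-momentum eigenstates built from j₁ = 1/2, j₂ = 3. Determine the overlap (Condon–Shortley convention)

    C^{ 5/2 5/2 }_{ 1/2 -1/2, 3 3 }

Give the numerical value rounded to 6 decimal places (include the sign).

j₁+j₂−J=1  J+j₁−j₂=0  J−j₁+j₂=5  j₁+j₂+J+1=7
(j₁±m₁, j₂±m₂, J±M) = (0,1,6,0,5,0)
P² = 86400/7
sum k=1..1:
  [1] −1/120 = -1/120
S = -1/120
C² = P²·S² = 6/7 ; C = -0.925820

−√(6/7) ≈ -0.925820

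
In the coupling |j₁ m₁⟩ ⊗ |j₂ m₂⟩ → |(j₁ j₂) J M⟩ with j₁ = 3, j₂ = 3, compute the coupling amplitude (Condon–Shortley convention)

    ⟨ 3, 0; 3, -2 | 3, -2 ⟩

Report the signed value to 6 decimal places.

triangle: 3!·3!·3!/10! = 216/3628800
(j±m)!: 3!·3!·1!·5!·1!·5! = 518400
prefactor² = (2J+1)·Δ·N² = 216
  k=0: +1/(0!·3!·3!·1!·0!·2!) = 1/72
  k=1: −1/(1!·2!·2!·0!·1!·3!) = -1/24
Σ = -1/36  ⇒  CG² = 216·(-1/36)² = 1/6
CG = −√(1/6) = -0.408248

−√(1/6) = -0.408248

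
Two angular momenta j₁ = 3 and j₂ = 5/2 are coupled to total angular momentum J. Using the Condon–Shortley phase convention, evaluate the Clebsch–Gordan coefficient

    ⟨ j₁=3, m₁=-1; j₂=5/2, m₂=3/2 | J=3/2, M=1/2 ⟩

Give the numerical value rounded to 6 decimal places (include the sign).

j₁+j₂−J=4  J+j₁−j₂=2  J−j₁+j₂=1  j₁+j₂+J+1=8
(j₁±m₁, j₂±m₂, J±M) = (2,4,4,1,2,1)
P² = 384/35
sum k=3..4:
  [3] −1/6 = -1/6
  [4] +1/48 = 1/48
S = -7/48
C² = P²·S² = 7/30 ; C = -0.483046

-0.483046  (= −√(7/30))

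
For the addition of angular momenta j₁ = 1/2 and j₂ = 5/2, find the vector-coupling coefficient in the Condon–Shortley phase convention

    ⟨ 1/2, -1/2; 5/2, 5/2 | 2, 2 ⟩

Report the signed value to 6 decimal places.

−√(5/6) ≈ -0.912871

√[5·1!0!4!/6! · 0!1!5!0!4!0!] = √(480)
  +(−1)^1/∏(1,0,0,4,0,0)! = -1/24  (running -1/24)
⟨..|..⟩ = √(480)·(-1/24) = -0.912871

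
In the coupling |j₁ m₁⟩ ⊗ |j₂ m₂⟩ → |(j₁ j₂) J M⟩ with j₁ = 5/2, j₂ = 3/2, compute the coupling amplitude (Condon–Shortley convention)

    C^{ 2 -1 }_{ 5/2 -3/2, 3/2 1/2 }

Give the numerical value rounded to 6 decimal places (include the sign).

+0.154303

j₁+j₂−J=2  J+j₁−j₂=3  J−j₁+j₂=1  j₁+j₂+J+1=7
(j₁±m₁, j₂±m₂, J±M) = (1,4,2,1,1,3)
P² = 24/7
sum k=1..2:
  [1] −1/6 = -1/6
  [2] +1/4 = 1/4
S = 1/12
C² = P²·S² = 1/42 ; C = +0.154303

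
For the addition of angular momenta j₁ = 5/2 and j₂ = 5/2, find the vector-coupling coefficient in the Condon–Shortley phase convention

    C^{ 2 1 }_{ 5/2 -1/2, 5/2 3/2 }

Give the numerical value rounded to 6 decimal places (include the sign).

+√(1/7) = +0.377964

triangle: 3!·2!·2!/8! = 24/40320
(j±m)!: 2!·3!·4!·1!·3!·1! = 1728
prefactor² = (2J+1)·Δ·N² = 36/7
  k=2: +1/(2!·1!·1!·2!·1!·0!) = 1/4
  k=3: −1/(3!·0!·0!·1!·2!·1!) = -1/12
Σ = 1/6  ⇒  CG² = 36/7·1/6² = 1/7
CG = +√(1/7) = +0.377964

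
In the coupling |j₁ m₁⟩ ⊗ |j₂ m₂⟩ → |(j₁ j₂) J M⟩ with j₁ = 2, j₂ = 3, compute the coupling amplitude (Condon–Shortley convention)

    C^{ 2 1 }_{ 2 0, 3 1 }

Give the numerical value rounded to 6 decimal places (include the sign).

+√(1/7) ≈ +0.377964

triangle: 3!·1!·3!/8! = 36/40320
(j±m)!: 2!·2!·4!·2!·3!·1! = 1152
prefactor² = (2J+1)·Δ·N² = 36/7
  k=1: −1/(1!·2!·1!·3!·0!·0!) = -1/12
  k=2: +1/(2!·1!·0!·2!·1!·1!) = 1/4
Σ = 1/6  ⇒  CG² = 36/7·1/6² = 1/7
CG = +√(1/7) = +0.377964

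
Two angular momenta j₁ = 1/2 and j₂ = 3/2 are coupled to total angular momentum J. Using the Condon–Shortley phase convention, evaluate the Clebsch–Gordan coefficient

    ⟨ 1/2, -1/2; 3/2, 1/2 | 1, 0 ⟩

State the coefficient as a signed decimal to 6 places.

j₁+j₂−J=1  J+j₁−j₂=0  J−j₁+j₂=2  j₁+j₂+J+1=4
(j₁±m₁, j₂±m₂, J±M) = (0,1,2,1,1,1)
P² = 1/2
sum k=1..1:
  [1] −1/1 = -1
S = -1
C² = P²·S² = 1/2 ; C = -0.707107

-0.707107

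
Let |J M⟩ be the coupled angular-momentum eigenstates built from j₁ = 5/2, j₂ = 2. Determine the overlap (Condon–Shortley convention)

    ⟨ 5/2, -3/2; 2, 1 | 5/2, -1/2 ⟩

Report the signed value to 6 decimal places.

+√(6/35) = +0.414039

triangle: 2!×3!×2!/8! = 24/40320
(j±m)!: 1!×4!×3!×1!×2!×3! = 1728
prefactor² = (2J+1)×Δ×N² = 216/35
  k=1: −1/(1!×1!×3!×2!×0!×0!) = -1/12
  k=2: +1/(2!×0!×2!×1!×1!×1!) = 1/4
Σ = 1/6  ⇒  CG² = 216/35×1/6² = 6/35
CG = +√(6/35) = +0.414039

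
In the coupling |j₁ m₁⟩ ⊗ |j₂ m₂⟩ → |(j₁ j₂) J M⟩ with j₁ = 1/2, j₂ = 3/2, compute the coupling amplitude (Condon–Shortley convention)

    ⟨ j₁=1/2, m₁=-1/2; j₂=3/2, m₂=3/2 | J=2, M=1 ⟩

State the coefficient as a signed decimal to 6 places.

+0.500000  (= +√(1/4))

j₁+j₂−J=0  J+j₁−j₂=1  J−j₁+j₂=3  j₁+j₂+J+1=5
(j₁±m₁, j₂±m₂, J±M) = (0,1,3,0,3,1)
P² = 9
sum k=0..0:
  [0] +1/6 = 1/6
S = 1/6
C² = P²·S² = 1/4 ; C = +0.500000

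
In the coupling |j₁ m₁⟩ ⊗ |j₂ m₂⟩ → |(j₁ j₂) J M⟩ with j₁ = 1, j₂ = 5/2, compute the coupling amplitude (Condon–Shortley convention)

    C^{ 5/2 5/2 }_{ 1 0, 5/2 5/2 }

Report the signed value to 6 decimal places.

j₁+j₂−J=1  J+j₁−j₂=1  J−j₁+j₂=4  j₁+j₂+J+1=7
(j₁±m₁, j₂±m₂, J±M) = (1,1,5,0,5,0)
P² = 2880/7
sum k=1..1:
  [1] −1/24 = -1/24
S = -1/24
C² = P²·S² = 5/7 ; C = -0.845154

-0.845154  (= −√(5/7))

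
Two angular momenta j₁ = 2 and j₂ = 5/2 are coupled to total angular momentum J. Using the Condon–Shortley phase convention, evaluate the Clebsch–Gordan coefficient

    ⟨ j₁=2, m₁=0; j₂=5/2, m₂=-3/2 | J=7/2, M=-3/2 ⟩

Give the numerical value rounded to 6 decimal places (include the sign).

+0.534522  (= +√(2/7))

triangle: 1!*3!*4!/9! = 144/362880
(j±m)!: 2!*2!*1!*4!*2!*5! = 23040
prefactor² = (2J+1)*Δ*N² = 512/7
  k=0: +1/(0!*1!*2!*1!*1!*3!) = 1/12
  k=1: −1/(1!*0!*1!*0!*2!*4!) = -1/48
Σ = 1/16  ⇒  CG² = 512/7*1/16² = 2/7
CG = +√(2/7) = +0.534522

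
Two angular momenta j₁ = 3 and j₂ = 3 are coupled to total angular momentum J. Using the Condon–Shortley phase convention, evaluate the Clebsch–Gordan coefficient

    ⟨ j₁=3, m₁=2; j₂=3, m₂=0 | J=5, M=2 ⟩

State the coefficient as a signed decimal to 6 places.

triangle: 1!*5!*5!/12! = 14400/479001600
(j±m)!: 5!*1!*3!*3!*7!*3! = 130636800
prefactor² = (2J+1)*Δ*N² = 43200
  k=0: +1/(0!*1!*1!*3!*4!*2!) = 1/288
  k=1: −1/(1!*0!*0!*2!*5!*3!) = -1/1440
Σ = 1/360  ⇒  CG² = 43200*1/360² = 1/3
CG = +√(1/3) = +0.577350

+√(1/3) ≈ +0.577350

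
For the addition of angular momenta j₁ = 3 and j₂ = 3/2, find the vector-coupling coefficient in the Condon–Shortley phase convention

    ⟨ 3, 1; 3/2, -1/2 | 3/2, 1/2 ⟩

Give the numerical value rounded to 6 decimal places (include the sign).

-0.585540

triangle: 3!·3!·0!/7! = 36/5040
(j±m)!: 4!·2!·1!·2!·2!·1! = 192
prefactor² = (2J+1)·Δ·N² = 192/35
  k=1: −1/(1!·2!·1!·0!·2!·0!) = -1/4
Σ = -1/4  ⇒  CG² = 192/35·(-1/4)² = 12/35
CG = −√(12/35) = -0.585540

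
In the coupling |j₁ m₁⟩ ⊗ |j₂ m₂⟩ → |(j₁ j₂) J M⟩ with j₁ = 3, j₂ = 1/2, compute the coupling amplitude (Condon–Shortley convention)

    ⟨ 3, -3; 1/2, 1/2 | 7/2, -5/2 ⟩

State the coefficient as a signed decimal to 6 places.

j₁+j₂−J=0  J+j₁−j₂=6  J−j₁+j₂=1  j₁+j₂+J+1=8
(j₁±m₁, j₂±m₂, J±M) = (0,6,1,0,1,6)
P² = 518400/7
sum k=0..0:
  [0] +1/720 = 1/720
S = 1/720
C² = P²·S² = 1/7 ; C = +0.377964

+√(1/7) ≈ +0.377964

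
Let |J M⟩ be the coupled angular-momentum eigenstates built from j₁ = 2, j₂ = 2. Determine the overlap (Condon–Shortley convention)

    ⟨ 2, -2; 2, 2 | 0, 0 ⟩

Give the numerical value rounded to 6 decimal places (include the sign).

triangle: 4!×0!×0!/5! = 24/120
(j±m)!: 0!×4!×4!×0!×0!×0! = 576
prefactor² = (2J+1)×Δ×N² = 576/5
  k=4: +1/(4!×0!×0!×0!×0!×0!) = 1/24
Σ = 1/24  ⇒  CG² = 576/5×1/24² = 1/5
CG = +√(1/5) = +0.447214

+0.447214  (= +√(1/5))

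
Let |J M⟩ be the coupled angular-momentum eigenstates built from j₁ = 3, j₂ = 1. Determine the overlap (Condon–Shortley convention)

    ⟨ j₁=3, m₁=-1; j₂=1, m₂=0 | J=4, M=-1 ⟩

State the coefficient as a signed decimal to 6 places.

√[9·0!6!2!/9! · 2!4!1!1!3!5!] = √(8640/7)
  +(−1)^0/∏(0,0,4,1,2,1)! = 1/48  (running 1/48)
⟨..|..⟩ = √(8640/7)·(1/48) = +0.731925

+√(15/28) ≈ +0.731925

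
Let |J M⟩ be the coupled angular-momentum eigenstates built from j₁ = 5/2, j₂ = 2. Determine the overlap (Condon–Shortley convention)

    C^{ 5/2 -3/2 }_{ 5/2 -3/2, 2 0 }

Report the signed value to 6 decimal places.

triangle: 2!*3!*2!/8! = 24/40320
(j±m)!: 1!*4!*2!*2!*1!*4! = 2304
prefactor² = (2J+1)*Δ*N² = 288/35
  k=1: −1/(1!*1!*3!*1!*0!*1!) = -1/6
  k=2: +1/(2!*0!*2!*0!*1!*2!) = 1/8
Σ = -1/24  ⇒  CG² = 288/35*(-1/24)² = 1/70
CG = −√(1/70) = -0.119523

−√(1/70) = -0.119523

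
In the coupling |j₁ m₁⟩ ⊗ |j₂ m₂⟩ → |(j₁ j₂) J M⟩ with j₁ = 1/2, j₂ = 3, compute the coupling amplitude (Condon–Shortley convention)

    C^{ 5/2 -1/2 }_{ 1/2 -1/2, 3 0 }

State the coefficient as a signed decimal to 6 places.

−√(3/7) ≈ -0.654654

j₁+j₂−J=1  J+j₁−j₂=0  J−j₁+j₂=5  j₁+j₂+J+1=7
(j₁±m₁, j₂±m₂, J±M) = (0,1,3,3,2,3)
P² = 432/7
sum k=1..1:
  [1] −1/12 = -1/12
S = -1/12
C² = P²·S² = 3/7 ; C = -0.654654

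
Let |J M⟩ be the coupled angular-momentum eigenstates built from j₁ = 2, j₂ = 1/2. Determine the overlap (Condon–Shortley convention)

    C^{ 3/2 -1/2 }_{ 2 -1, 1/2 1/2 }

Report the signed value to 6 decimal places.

-0.774597  (= −√(3/5))

√[4·1!3!0!/5! · 1!3!1!0!1!2!] = √(12/5)
  +(−1)^1/∏(1,0,2,0,1,0)! = -1/2  (running -1/2)
⟨..|..⟩ = √(12/5)·(-1/2) = -0.774597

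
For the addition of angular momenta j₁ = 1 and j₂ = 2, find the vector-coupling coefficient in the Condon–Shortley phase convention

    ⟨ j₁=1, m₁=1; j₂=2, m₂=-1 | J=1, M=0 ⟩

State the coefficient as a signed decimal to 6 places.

j₁+j₂−J=2  J+j₁−j₂=0  J−j₁+j₂=2  j₁+j₂+J+1=5
(j₁±m₁, j₂±m₂, J±M) = (2,0,1,3,1,1)
P² = 6/5
sum k=0..0:
  [0] +1/2 = 1/2
S = 1/2
C² = P²·S² = 3/10 ; C = +0.547723

+0.547723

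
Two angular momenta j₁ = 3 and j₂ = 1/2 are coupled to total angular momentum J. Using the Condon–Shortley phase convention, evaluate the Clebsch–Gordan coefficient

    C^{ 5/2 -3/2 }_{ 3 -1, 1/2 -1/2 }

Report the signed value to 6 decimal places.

j₁+j₂−J=1  J+j₁−j₂=5  J−j₁+j₂=0  j₁+j₂+J+1=7
(j₁±m₁, j₂±m₂, J±M) = (2,4,0,1,1,4)
P² = 1152/7
sum k=0..0:
  [0] +1/24 = 1/24
S = 1/24
C² = P²·S² = 2/7 ; C = +0.534522

+0.534522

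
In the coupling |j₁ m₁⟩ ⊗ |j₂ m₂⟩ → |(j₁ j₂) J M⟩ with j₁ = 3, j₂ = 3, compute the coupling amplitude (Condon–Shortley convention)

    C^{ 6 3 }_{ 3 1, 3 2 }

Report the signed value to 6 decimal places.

+√(9/22) = +0.639602

√[13·0!6!6!/13! · 4!2!5!1!9!3!] = √(149299200/11)
  +(−1)^0/∏(0,0,2,5,4,1)! = 1/5760  (running 1/5760)
⟨..|..⟩ = √(149299200/11)·(1/5760) = +0.639602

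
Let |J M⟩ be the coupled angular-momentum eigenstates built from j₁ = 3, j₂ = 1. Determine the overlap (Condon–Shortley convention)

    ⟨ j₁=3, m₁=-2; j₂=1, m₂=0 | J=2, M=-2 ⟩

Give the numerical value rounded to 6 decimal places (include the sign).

-0.487950  (= −√(5/21))

j₁+j₂−J=2  J+j₁−j₂=4  J−j₁+j₂=0  j₁+j₂+J+1=7
(j₁±m₁, j₂±m₂, J±M) = (1,5,1,1,0,4)
P² = 960/7
sum k=1..1:
  [1] −1/24 = -1/24
S = -1/24
C² = P²·S² = 5/21 ; C = -0.487950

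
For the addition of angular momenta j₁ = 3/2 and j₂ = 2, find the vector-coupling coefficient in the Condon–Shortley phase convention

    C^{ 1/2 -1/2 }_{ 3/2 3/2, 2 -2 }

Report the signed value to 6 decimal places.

+√(2/5) = +0.632456

√[2·3!0!1!/5! · 3!0!0!4!0!1!] = √(72/5)
  +(−1)^0/∏(0,3,0,0,0,1)! = 1/6  (running 1/6)
⟨..|..⟩ = √(72/5)·(1/6) = +0.632456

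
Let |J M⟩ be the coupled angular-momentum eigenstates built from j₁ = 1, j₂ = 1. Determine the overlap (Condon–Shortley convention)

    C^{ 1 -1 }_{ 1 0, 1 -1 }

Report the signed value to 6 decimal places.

+√(1/2) = +0.707107

triangle: 1!×1!×1!/4! = 1/24
(j±m)!: 1!×1!×0!×2!×0!×2! = 4
prefactor² = (2J+1)×Δ×N² = 1/2
  k=0: +1/(0!×1!×1!×0!×0!×1!) = 1
Σ = 1  ⇒  CG² = 1/2×1² = 1/2
CG = +√(1/2) = +0.707107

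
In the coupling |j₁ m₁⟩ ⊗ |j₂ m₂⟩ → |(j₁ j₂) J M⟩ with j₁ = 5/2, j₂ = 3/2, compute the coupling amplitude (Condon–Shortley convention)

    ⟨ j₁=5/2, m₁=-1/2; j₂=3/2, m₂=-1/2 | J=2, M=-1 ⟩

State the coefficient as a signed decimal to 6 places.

−√(25/84) ≈ -0.545545

√[5·2!3!1!/7! · 2!3!1!2!1!3!] = √(12/7)
  +(−1)^0/∏(0,2,3,1,0,0)! = 1/12  (running 1/12)
  +(−1)^1/∏(1,1,2,0,1,1)! = -1/2  (running -5/12)
⟨..|..⟩ = √(12/7)·(-5/12) = -0.545545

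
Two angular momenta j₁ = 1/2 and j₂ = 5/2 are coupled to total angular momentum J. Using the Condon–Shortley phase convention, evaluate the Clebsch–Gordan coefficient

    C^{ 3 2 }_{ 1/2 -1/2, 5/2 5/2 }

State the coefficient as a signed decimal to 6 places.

+0.408248

√[7·0!1!5!/7! · 0!1!5!0!5!1!] = √(2400)
  +(−1)^0/∏(0,0,1,5,0,0)! = 1/120  (running 1/120)
⟨..|..⟩ = √(2400)·(1/120) = +0.408248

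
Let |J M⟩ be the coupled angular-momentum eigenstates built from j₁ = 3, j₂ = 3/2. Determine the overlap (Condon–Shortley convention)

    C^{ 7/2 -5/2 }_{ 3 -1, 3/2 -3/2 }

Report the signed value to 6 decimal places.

triangle: 1!*5!*2!/9! = 240/362880
(j±m)!: 2!*4!*0!*3!*1!*6! = 207360
prefactor² = (2J+1)*Δ*N² = 7680/7
  k=0: +1/(0!*1!*4!*0!*1!*2!) = 1/48
Σ = 1/48  ⇒  CG² = 7680/7*1/48² = 10/21
CG = +√(10/21) = +0.690066

+0.690066  (= +√(10/21))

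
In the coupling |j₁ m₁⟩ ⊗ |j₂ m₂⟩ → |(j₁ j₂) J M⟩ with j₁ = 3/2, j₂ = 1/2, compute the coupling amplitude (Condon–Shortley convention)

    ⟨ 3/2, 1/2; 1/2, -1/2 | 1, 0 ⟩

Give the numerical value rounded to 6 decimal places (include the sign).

j₁+j₂−J=1  J+j₁−j₂=2  J−j₁+j₂=0  j₁+j₂+J+1=4
(j₁±m₁, j₂±m₂, J±M) = (2,1,0,1,1,1)
P² = 1/2
sum k=0..0:
  [0] +1/1 = 1
S = 1
C² = P²·S² = 1/2 ; C = +0.707107

+√(1/2) ≈ +0.707107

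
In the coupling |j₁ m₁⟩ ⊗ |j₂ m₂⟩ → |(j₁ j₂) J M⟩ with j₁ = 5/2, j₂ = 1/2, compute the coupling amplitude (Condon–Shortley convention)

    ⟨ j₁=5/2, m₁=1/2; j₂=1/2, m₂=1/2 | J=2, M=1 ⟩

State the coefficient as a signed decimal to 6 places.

-0.577350  (= −√(1/3))

triangle: 1!·4!·0!/6! = 24/720
(j±m)!: 3!·2!·1!·0!·3!·1! = 72
prefactor² = (2J+1)·Δ·N² = 12
  k=1: −1/(1!·0!·1!·0!·3!·0!) = -1/6
Σ = -1/6  ⇒  CG² = 12·(-1/6)² = 1/3
CG = −√(1/3) = -0.577350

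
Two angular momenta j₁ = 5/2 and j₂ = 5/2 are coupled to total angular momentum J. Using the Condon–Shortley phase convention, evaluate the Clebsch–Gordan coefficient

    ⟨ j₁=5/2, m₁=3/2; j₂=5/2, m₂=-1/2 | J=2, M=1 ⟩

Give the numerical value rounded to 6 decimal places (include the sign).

-0.377964  (= −√(1/7))

j₁+j₂−J=3  J+j₁−j₂=2  J−j₁+j₂=2  j₁+j₂+J+1=8
(j₁±m₁, j₂±m₂, J±M) = (4,1,2,3,3,1)
P² = 36/7
sum k=0..1:
  [0] +1/12 = 1/12
  [1] −1/4 = -1/4
S = -1/6
C² = P²·S² = 1/7 ; C = -0.377964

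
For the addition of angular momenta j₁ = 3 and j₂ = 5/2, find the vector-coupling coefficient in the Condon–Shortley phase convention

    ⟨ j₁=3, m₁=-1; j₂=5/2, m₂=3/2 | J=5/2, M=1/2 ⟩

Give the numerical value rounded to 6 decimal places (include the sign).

triangle: 3!·3!·2!/9! = 72/362880
(j±m)!: 2!·4!·4!·1!·3!·2! = 13824
prefactor² = (2J+1)·Δ·N² = 576/35
  k=2: +1/(2!·1!·2!·2!·1!·0!) = 1/8
  k=3: −1/(3!·0!·1!·1!·2!·1!) = -1/12
Σ = 1/24  ⇒  CG² = 576/35·1/24² = 1/35
CG = +√(1/35) = +0.169031

+√(1/35) = +0.169031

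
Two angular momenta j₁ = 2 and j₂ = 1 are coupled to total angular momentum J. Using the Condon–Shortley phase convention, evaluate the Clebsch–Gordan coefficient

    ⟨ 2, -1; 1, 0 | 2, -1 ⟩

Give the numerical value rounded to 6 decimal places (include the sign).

-0.408248

√[5·1!3!1!/6! · 1!3!1!1!1!3!] = √(3/2)
  +(−1)^0/∏(0,1,3,1,0,0)! = 1/6  (running 1/6)
  +(−1)^1/∏(1,0,2,0,1,1)! = -1/2  (running -1/3)
⟨..|..⟩ = √(3/2)·(-1/3) = -0.408248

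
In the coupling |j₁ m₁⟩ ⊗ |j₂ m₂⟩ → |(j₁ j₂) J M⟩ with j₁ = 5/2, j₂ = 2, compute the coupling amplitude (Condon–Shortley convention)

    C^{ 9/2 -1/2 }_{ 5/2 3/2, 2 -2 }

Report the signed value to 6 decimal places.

√[10·0!5!4!/10! · 4!1!0!4!4!5!] = √(92160/7)
  +(−1)^0/∏(0,0,1,0,4,4)! = 1/576  (running 1/576)
⟨..|..⟩ = √(92160/7)·(1/576) = +0.199205

+0.199205  (= +√(5/126))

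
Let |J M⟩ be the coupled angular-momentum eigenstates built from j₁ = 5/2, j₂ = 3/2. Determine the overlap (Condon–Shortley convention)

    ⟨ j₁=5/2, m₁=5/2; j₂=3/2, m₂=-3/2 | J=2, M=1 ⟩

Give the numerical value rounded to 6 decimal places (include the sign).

j₁+j₂−J=2  J+j₁−j₂=3  J−j₁+j₂=1  j₁+j₂+J+1=7
(j₁±m₁, j₂±m₂, J±M) = (5,0,0,3,3,1)
P² = 360/7
sum k=0..0:
  [0] +1/12 = 1/12
S = 1/12
C² = P²·S² = 5/14 ; C = +0.597614

+0.597614  (= +√(5/14))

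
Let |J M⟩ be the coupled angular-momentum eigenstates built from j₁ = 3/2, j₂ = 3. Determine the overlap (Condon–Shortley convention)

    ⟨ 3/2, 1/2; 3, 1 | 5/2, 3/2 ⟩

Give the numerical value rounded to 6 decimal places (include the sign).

-0.591608

triangle: 2!*1!*4!/8! = 48/40320
(j±m)!: 2!*1!*4!*2!*4!*1! = 2304
prefactor² = (2J+1)*Δ*N² = 576/35
  k=0: +1/(0!*2!*1!*4!*0!*0!) = 1/48
  k=1: −1/(1!*1!*0!*3!*1!*1!) = -1/6
Σ = -7/48  ⇒  CG² = 576/35*(-7/48)² = 7/20
CG = −√(7/20) = -0.591608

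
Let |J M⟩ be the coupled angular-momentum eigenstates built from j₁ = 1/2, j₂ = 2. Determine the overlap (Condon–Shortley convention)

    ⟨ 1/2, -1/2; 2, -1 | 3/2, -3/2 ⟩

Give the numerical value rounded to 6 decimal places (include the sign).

−√(1/5) = -0.447214

triangle: 1!·0!·3!/5! = 6/120
(j±m)!: 0!·1!·1!·3!·0!·3! = 36
prefactor² = (2J+1)·Δ·N² = 36/5
  k=1: −1/(1!·0!·0!·0!·0!·3!) = -1/6
Σ = -1/6  ⇒  CG² = 36/5·(-1/6)² = 1/5
CG = −√(1/5) = -0.447214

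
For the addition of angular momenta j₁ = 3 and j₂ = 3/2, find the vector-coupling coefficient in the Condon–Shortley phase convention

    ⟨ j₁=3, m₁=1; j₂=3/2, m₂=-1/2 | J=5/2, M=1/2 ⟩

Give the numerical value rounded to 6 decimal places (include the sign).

√[6·2!4!1!/8! · 4!2!1!2!3!2!] = √(288/35)
  +(−1)^0/∏(0,2,2,1,2,0)! = 1/8  (running 1/8)
  +(−1)^1/∏(1,1,1,0,3,1)! = -1/6  (running -1/24)
⟨..|..⟩ = √(288/35)·(-1/24) = -0.119523

-0.119523  (= −√(1/70))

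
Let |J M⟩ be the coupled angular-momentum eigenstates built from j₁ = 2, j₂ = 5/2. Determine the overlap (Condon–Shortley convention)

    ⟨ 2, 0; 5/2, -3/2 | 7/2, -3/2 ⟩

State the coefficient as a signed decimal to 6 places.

+√(2/7) ≈ +0.534522

j₁+j₂−J=1  J+j₁−j₂=3  J−j₁+j₂=4  j₁+j₂+J+1=9
(j₁±m₁, j₂±m₂, J±M) = (2,2,1,4,2,5)
P² = 512/7
sum k=0..1:
  [0] +1/12 = 1/12
  [1] −1/48 = -1/48
S = 1/16
C² = P²·S² = 2/7 ; C = +0.534522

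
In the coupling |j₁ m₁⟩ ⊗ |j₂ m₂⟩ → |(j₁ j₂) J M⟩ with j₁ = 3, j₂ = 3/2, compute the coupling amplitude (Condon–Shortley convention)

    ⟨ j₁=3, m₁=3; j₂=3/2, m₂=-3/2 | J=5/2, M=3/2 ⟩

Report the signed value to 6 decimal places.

√[6·2!4!1!/8! · 6!0!0!3!4!1!] = √(5184/7)
  +(−1)^0/∏(0,2,0,0,4,1)! = 1/48  (running 1/48)
⟨..|..⟩ = √(5184/7)·(1/48) = +0.566947

+√(9/28) ≈ +0.566947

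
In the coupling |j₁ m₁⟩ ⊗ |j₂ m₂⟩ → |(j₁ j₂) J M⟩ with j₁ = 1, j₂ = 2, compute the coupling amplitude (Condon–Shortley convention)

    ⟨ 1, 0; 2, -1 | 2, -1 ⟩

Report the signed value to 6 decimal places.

triangle: 1!×1!×3!/6! = 6/720
(j±m)!: 1!×1!×1!×3!×1!×3! = 36
prefactor² = (2J+1)×Δ×N² = 3/2
  k=0: +1/(0!×1!×1!×1!×0!×2!) = 1/2
  k=1: −1/(1!×0!×0!×0!×1!×3!) = -1/6
Σ = 1/3  ⇒  CG² = 3/2×1/3² = 1/6
CG = +√(1/6) = +0.408248

+0.408248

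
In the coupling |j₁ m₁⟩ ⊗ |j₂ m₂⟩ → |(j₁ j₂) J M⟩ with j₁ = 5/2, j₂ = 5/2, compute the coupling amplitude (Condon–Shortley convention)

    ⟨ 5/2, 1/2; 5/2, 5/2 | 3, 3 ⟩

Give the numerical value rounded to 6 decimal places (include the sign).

triangle: 2!·3!·3!/9! = 72/362880
(j±m)!: 3!·2!·5!·0!·6!·0! = 1036800
prefactor² = (2J+1)·Δ·N² = 1440
  k=2: +1/(2!·0!·0!·3!·3!·0!) = 1/72
Σ = 1/72  ⇒  CG² = 1440·1/72² = 5/18
CG = +√(5/18) = +0.527046

+√(5/18) = +0.527046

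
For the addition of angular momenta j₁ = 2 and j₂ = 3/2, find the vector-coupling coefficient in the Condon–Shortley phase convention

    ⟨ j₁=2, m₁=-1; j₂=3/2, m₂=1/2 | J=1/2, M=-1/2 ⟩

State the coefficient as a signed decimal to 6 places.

+0.547723

√[2·3!1!0!/5! · 1!3!2!1!0!1!] = √(6/5)
  +(−1)^2/∏(2,1,1,0,0,0)! = 1/2  (running 1/2)
⟨..|..⟩ = √(6/5)·(1/2) = +0.547723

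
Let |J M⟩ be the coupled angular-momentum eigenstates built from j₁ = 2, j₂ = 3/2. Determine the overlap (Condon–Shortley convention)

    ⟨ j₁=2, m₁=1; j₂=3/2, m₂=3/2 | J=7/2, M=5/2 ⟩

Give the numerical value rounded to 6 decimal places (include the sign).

+0.755929  (= +√(4/7))

triangle: 0!·4!·3!/8! = 144/40320
(j±m)!: 3!·1!·3!·0!·6!·1! = 25920
prefactor² = (2J+1)·Δ·N² = 5184/7
  k=0: +1/(0!·0!·1!·3!·3!·0!) = 1/36
Σ = 1/36  ⇒  CG² = 5184/7·1/36² = 4/7
CG = +√(4/7) = +0.755929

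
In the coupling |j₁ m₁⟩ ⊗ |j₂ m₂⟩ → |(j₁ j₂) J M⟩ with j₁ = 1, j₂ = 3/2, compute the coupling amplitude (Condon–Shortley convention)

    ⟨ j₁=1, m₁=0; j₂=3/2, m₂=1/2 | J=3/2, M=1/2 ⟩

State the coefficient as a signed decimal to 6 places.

−√(1/15) = -0.258199

triangle: 1!×1!×2!/5! = 2/120
(j±m)!: 1!×1!×2!×1!×2!×1! = 4
prefactor² = (2J+1)×Δ×N² = 4/15
  k=0: +1/(0!×1!×1!×2!×0!×0!) = 1/2
  k=1: −1/(1!×0!×0!×1!×1!×1!) = -1
Σ = -1/2  ⇒  CG² = 4/15×(-1/2)² = 1/15
CG = −√(1/15) = -0.258199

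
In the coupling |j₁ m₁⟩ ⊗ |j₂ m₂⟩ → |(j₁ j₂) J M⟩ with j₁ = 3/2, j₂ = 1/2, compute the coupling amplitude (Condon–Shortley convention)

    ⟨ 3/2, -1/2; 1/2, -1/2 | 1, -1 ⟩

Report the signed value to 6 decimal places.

triangle: 1!·2!·0!/4! = 2/24
(j±m)!: 1!·2!·0!·1!·0!·2! = 4
prefactor² = (2J+1)·Δ·N² = 1
  k=0: +1/(0!·1!·2!·0!·0!·0!) = 1/2
Σ = 1/2  ⇒  CG² = 1·1/2² = 1/4
CG = +√(1/4) = +0.500000

+0.500000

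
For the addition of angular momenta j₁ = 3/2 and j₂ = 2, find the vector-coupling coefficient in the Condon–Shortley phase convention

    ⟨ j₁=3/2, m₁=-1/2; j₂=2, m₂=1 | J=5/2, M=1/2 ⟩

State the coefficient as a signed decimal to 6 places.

√[6·1!2!3!/7! · 1!2!3!1!3!2!] = √(72/35)
  +(−1)^0/∏(0,1,2,3,0,0)! = 1/12  (running 1/12)
  +(−1)^1/∏(1,0,1,2,1,1)! = -1/2  (running -5/12)
⟨..|..⟩ = √(72/35)·(-5/12) = -0.597614

-0.597614  (= −√(5/14))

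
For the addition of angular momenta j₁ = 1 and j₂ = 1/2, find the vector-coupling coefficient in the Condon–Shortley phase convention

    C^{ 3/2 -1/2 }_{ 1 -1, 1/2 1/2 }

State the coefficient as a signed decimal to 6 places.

triangle: 0!·2!·1!/4! = 2/24
(j±m)!: 0!·2!·1!·0!·1!·2! = 4
prefactor² = (2J+1)·Δ·N² = 4/3
  k=0: +1/(0!·0!·2!·1!·0!·0!) = 1/2
Σ = 1/2  ⇒  CG² = 4/3·1/2² = 1/3
CG = +√(1/3) = +0.577350

+0.577350  (= +√(1/3))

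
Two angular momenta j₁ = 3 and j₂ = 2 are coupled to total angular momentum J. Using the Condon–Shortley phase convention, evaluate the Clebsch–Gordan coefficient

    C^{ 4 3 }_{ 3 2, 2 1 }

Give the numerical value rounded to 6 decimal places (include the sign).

+0.223607

√[9·1!5!3!/10! · 5!1!3!1!7!1!] = √(6480)
  +(−1)^0/∏(0,1,1,3,4,0)! = 1/144  (running 1/144)
  +(−1)^1/∏(1,0,0,2,5,1)! = -1/240  (running 1/360)
⟨..|..⟩ = √(6480)·(1/360) = +0.223607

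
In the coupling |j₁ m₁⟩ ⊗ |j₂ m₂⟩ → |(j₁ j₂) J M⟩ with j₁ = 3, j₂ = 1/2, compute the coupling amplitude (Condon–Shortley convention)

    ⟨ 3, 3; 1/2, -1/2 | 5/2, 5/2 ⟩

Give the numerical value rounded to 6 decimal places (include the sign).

√[6·1!5!0!/7! · 6!0!0!1!5!0!] = √(86400/7)
  +(−1)^0/∏(0,1,0,0,5,0)! = 1/120  (running 1/120)
⟨..|..⟩ = √(86400/7)·(1/120) = +0.925820

+√(6/7) ≈ +0.925820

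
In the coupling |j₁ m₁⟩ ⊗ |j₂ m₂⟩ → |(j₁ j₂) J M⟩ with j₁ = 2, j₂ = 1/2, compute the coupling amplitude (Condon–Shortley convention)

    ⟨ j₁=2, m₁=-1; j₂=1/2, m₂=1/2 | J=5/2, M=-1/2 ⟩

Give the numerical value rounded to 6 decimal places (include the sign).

+0.632456

√[6·0!4!1!/6! · 1!3!1!0!2!3!] = √(72/5)
  +(−1)^0/∏(0,0,3,1,1,0)! = 1/6  (running 1/6)
⟨..|..⟩ = √(72/5)·(1/6) = +0.632456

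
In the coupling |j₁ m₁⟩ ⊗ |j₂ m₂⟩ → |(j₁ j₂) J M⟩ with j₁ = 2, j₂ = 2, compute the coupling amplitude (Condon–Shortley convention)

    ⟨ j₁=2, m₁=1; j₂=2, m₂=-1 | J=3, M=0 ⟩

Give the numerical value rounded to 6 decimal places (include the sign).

√[7·1!3!3!/8! · 3!1!1!3!3!3!] = √(81/10)
  +(−1)^0/∏(0,1,1,1,2,2)! = 1/4  (running 1/4)
  +(−1)^1/∏(1,0,0,0,3,3)! = -1/36  (running 2/9)
⟨..|..⟩ = √(81/10)·(2/9) = +0.632456

+0.632456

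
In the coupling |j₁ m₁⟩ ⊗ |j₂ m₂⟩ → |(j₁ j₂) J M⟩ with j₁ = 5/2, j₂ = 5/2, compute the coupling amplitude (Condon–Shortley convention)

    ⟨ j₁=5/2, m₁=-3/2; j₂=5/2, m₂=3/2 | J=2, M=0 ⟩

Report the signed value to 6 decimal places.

triangle: 3!×2!×2!/8! = 24/40320
(j±m)!: 1!×4!×4!×1!×2!×2! = 2304
prefactor² = (2J+1)×Δ×N² = 48/7
  k=2: +1/(2!×1!×2!×2!×0!×0!) = 1/8
  k=3: −1/(3!×0!×1!×1!×1!×1!) = -1/6
Σ = -1/24  ⇒  CG² = 48/7×(-1/24)² = 1/84
CG = −√(1/84) = -0.109109

−√(1/84) ≈ -0.109109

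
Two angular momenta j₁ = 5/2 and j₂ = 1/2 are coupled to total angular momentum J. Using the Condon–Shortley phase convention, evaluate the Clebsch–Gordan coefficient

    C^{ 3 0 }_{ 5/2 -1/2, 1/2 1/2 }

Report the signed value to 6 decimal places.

+√(1/2) ≈ +0.707107

triangle: 0!·5!·1!/7! = 120/5040
(j±m)!: 2!·3!·1!·0!·3!·3! = 432
prefactor² = (2J+1)·Δ·N² = 72
  k=0: +1/(0!·0!·3!·1!·2!·0!) = 1/12
Σ = 1/12  ⇒  CG² = 72·1/12² = 1/2
CG = +√(1/2) = +0.707107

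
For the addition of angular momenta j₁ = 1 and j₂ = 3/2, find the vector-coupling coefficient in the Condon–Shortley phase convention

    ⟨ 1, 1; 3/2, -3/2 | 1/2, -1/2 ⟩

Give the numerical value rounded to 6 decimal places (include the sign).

+√(1/2) = +0.707107

j₁+j₂−J=2  J+j₁−j₂=0  J−j₁+j₂=1  j₁+j₂+J+1=4
(j₁±m₁, j₂±m₂, J±M) = (2,0,0,3,0,1)
P² = 2
sum k=0..0:
  [0] +1/2 = 1/2
S = 1/2
C² = P²·S² = 1/2 ; C = +0.707107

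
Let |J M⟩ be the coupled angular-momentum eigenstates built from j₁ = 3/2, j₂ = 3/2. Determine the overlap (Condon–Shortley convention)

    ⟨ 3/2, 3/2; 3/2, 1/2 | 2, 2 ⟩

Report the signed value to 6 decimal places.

+√(1/2) ≈ +0.707107

j₁+j₂−J=1  J+j₁−j₂=2  J−j₁+j₂=2  j₁+j₂+J+1=6
(j₁±m₁, j₂±m₂, J±M) = (3,0,2,1,4,0)
P² = 8
sum k=0..0:
  [0] +1/4 = 1/4
S = 1/4
C² = P²·S² = 1/2 ; C = +0.707107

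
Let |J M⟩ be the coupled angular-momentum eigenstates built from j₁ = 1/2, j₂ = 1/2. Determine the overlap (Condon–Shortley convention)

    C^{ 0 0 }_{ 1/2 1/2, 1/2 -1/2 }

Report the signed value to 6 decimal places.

+√(1/2) = +0.707107

j₁+j₂−J=1  J+j₁−j₂=0  J−j₁+j₂=0  j₁+j₂+J+1=2
(j₁±m₁, j₂±m₂, J±M) = (1,0,0,1,0,0)
P² = 1/2
sum k=0..0:
  [0] +1/1 = 1
S = 1
C² = P²·S² = 1/2 ; C = +0.707107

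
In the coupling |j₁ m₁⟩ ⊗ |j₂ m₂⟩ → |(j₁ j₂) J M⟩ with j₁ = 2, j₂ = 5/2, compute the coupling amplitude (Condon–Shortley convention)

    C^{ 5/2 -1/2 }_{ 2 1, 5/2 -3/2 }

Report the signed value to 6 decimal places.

+0.414039

√[6·2!2!3!/8! · 3!1!1!4!2!3!] = √(216/35)
  +(−1)^0/∏(0,2,1,1,1,2)! = 1/4  (running 1/4)
  +(−1)^1/∏(1,1,0,0,2,3)! = -1/12  (running 1/6)
⟨..|..⟩ = √(216/35)·(1/6) = +0.414039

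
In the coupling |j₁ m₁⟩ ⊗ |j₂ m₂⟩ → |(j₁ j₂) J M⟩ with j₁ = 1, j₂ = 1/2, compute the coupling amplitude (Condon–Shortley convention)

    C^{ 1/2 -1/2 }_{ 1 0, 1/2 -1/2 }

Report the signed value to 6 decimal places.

triangle: 1!×1!×0!/3! = 1/6
(j±m)!: 1!×1!×0!×1!×0!×1! = 1
prefactor² = (2J+1)×Δ×N² = 1/3
  k=0: +1/(0!×1!×1!×0!×0!×0!) = 1
Σ = 1  ⇒  CG² = 1/3×1² = 1/3
CG = +√(1/3) = +0.577350

+√(1/3) ≈ +0.577350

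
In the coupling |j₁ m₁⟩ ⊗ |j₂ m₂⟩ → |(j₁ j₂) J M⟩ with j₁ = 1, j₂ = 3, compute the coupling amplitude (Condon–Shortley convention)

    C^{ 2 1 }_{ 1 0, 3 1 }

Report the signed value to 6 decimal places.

−√(8/21) = -0.617213

√[5·2!0!4!/7! · 1!1!4!2!3!1!] = √(96/7)
  +(−1)^1/∏(1,1,0,3,0,1)! = -1/6  (running -1/6)
⟨..|..⟩ = √(96/7)·(-1/6) = -0.617213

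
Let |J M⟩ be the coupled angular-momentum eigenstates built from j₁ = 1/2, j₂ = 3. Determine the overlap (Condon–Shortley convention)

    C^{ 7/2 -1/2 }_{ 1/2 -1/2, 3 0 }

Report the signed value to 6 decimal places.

j₁+j₂−J=0  J+j₁−j₂=1  J−j₁+j₂=6  j₁+j₂+J+1=8
(j₁±m₁, j₂±m₂, J±M) = (0,1,3,3,3,4)
P² = 5184/7
sum k=0..0:
  [0] +1/36 = 1/36
S = 1/36
C² = P²·S² = 4/7 ; C = +0.755929

+0.755929  (= +√(4/7))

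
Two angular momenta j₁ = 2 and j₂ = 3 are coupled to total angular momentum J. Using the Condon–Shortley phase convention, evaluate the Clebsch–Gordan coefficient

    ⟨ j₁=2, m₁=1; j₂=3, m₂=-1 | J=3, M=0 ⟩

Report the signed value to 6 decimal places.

√[7·2!2!4!/9! · 3!1!2!4!3!3!] = √(96/5)
  +(−1)^0/∏(0,2,1,2,1,2)! = 1/8  (running 1/8)
  +(−1)^1/∏(1,1,0,1,2,3)! = -1/12  (running 1/24)
⟨..|..⟩ = √(96/5)·(1/24) = +0.182574

+√(1/30) = +0.182574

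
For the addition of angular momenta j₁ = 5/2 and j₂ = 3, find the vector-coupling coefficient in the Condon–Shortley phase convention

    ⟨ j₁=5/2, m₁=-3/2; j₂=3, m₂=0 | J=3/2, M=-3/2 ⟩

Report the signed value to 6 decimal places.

-0.414039

j₁+j₂−J=4  J+j₁−j₂=1  J−j₁+j₂=2  j₁+j₂+J+1=8
(j₁±m₁, j₂±m₂, J±M) = (1,4,3,3,0,3)
P² = 864/35
sum k=3..3:
  [3] −1/12 = -1/12
S = -1/12
C² = P²·S² = 6/35 ; C = -0.414039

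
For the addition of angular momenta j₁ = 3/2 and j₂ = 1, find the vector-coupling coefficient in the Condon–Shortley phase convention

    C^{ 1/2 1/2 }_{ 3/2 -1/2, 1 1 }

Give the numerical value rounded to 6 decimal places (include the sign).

√[2·2!1!0!/4! · 1!2!2!0!1!0!] = √(2/3)
  +(−1)^2/∏(2,0,0,0,1,0)! = 1/2  (running 1/2)
⟨..|..⟩ = √(2/3)·(1/2) = +0.408248

+0.408248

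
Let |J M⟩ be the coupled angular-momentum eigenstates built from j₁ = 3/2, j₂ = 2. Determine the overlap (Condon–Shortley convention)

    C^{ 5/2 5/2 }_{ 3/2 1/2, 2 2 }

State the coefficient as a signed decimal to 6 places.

−√(4/7) ≈ -0.755929

j₁+j₂−J=1  J+j₁−j₂=2  J−j₁+j₂=3  j₁+j₂+J+1=7
(j₁±m₁, j₂±m₂, J±M) = (2,1,4,0,5,0)
P² = 576/7
sum k=1..1:
  [1] −1/12 = -1/12
S = -1/12
C² = P²·S² = 4/7 ; C = -0.755929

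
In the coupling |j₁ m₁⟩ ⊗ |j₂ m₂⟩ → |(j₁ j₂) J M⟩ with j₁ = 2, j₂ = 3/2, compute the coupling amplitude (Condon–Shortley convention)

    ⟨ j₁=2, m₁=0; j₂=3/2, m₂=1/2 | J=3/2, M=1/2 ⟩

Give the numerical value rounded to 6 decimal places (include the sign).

√[4·2!2!1!/6! · 2!2!2!1!2!1!] = √(16/45)
  +(−1)^1/∏(1,1,1,1,1,0)! = -1  (running -1)
  +(−1)^2/∏(2,0,0,0,2,1)! = 1/4  (running -3/4)
⟨..|..⟩ = √(16/45)·(-3/4) = -0.447214

-0.447214  (= −√(1/5))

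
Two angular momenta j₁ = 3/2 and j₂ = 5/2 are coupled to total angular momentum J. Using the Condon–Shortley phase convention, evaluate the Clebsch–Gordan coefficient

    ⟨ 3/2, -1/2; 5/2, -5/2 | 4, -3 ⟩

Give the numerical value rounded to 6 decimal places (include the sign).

+0.612372

triangle: 0!×3!×5!/9! = 720/362880
(j±m)!: 1!×2!×0!×5!×1!×7! = 1209600
prefactor² = (2J+1)×Δ×N² = 21600
  k=0: +1/(0!×0!×2!×0!×1!×5!) = 1/240
Σ = 1/240  ⇒  CG² = 21600×1/240² = 3/8
CG = +√(3/8) = +0.612372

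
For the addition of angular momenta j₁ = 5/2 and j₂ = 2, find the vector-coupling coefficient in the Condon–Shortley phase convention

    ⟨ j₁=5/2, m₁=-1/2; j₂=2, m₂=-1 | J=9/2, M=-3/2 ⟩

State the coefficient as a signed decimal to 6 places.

+√(10/21) ≈ +0.690066

triangle: 0!×5!×4!/10! = 2880/3628800
(j±m)!: 2!×3!×1!×3!×3!×6! = 311040
prefactor² = (2J+1)×Δ×N² = 17280/7
  k=0: +1/(0!×0!×3!×1!×2!×3!) = 1/72
Σ = 1/72  ⇒  CG² = 17280/7×1/72² = 10/21
CG = +√(10/21) = +0.690066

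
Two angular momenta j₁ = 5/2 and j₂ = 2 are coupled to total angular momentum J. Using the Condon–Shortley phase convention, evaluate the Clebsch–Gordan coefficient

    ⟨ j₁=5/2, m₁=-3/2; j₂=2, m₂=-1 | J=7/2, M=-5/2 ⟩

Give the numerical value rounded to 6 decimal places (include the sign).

−√(1/63) = -0.125988

j₁+j₂−J=1  J+j₁−j₂=4  J−j₁+j₂=3  j₁+j₂+J+1=9
(j₁±m₁, j₂±m₂, J±M) = (1,4,1,3,1,6)
P² = 2304/7
sum k=0..1:
  [0] +1/48 = 1/48
  [1] −1/36 = -1/36
S = -1/144
C² = P²·S² = 1/63 ; C = -0.125988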